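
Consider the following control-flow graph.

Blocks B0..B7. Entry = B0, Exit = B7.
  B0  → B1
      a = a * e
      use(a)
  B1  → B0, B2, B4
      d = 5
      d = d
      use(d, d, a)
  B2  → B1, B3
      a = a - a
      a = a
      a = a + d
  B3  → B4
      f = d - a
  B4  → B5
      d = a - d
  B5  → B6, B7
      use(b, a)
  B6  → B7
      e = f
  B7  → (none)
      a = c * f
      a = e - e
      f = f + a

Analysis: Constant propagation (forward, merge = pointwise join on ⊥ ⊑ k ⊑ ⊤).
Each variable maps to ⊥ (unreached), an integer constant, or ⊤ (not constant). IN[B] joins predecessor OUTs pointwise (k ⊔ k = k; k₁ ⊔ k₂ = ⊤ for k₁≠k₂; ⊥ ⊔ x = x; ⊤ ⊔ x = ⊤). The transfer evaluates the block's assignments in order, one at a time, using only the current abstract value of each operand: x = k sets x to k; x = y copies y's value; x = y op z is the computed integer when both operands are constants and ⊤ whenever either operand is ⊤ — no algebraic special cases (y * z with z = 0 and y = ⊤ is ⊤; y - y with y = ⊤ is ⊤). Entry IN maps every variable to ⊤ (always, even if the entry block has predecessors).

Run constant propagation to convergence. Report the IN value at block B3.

Converged values:
  B0: | IN=(all ⊤) | OUT=(all ⊤)
  B1: | IN=(all ⊤) | OUT={d:5; rest ⊤}
  B2: | IN={d:5; rest ⊤} | OUT={d:5; rest ⊤}
  B3: | IN={d:5; rest ⊤} | OUT={d:5; rest ⊤}
  B4: | IN={d:5; rest ⊤} | OUT=(all ⊤)
  B5: | IN=(all ⊤) | OUT=(all ⊤)
  B6: | IN=(all ⊤) | OUT=(all ⊤)
  B7: | IN=(all ⊤) | OUT=(all ⊤)

Merge at B3: IN[B3] = OUT[B2] = {a: ⊤, b: ⊤, c: ⊤, d: 5, e: ⊤, f: ⊤}

Answer: {a: ⊤, b: ⊤, c: ⊤, d: 5, e: ⊤, f: ⊤}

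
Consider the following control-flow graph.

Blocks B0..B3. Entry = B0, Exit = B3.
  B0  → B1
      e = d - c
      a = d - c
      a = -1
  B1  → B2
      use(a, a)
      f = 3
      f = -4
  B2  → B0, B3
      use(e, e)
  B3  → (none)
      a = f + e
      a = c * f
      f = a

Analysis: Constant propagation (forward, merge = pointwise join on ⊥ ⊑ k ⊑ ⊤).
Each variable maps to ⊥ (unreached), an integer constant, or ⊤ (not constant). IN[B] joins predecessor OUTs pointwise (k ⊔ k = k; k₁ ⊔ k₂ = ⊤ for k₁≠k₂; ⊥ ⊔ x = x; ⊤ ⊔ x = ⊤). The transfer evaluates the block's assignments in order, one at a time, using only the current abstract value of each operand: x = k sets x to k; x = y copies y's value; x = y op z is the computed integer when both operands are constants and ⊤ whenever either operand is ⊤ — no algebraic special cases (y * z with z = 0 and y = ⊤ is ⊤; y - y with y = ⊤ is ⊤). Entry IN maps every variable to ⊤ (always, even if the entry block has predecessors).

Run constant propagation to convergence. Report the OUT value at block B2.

Answer: {a: -1, b: ⊤, c: ⊤, d: ⊤, e: ⊤, f: -4}

Trace:
Fixpoint table:
  B0:   IN=(all ⊤)   OUT={a:-1; rest ⊤}
  B1:   IN={a:-1; rest ⊤}   OUT={a:-1, f:-4; rest ⊤}
  B2:   IN={a:-1, f:-4; rest ⊤}   OUT={a:-1, f:-4; rest ⊤}
  B3:   IN={a:-1, f:-4; rest ⊤}   OUT=(all ⊤)

Merge at B2: IN[B2] = OUT[B1] = {a: -1, b: ⊤, c: ⊤, d: ⊤, e: ⊤, f: -4}
Applying B2's transfer function to that IN value gives OUT[B2] (row B2 above).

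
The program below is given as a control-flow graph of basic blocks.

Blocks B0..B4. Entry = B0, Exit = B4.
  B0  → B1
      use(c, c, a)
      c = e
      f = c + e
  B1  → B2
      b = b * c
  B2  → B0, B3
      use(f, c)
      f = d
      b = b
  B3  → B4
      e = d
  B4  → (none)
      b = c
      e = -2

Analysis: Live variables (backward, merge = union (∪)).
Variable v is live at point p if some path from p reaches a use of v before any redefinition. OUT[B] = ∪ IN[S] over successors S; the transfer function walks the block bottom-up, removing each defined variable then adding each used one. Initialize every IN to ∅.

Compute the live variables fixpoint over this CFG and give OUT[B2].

Answer: {a, b, c, d, e}

Derivation:
Converged values:
  B0:   IN={a, b, c, d, e}   OUT={a, b, c, d, e, f}
  B1:   IN={a, b, c, d, e, f}   OUT={a, b, c, d, e, f}
  B2:   IN={a, b, c, d, e, f}   OUT={a, b, c, d, e}
  B3:   IN={c, d}   OUT={c}
  B4:   IN={c}   OUT={}

Merge at B2: OUT[B2] = IN[B0] ⊔ IN[B3] = {a, b, c, d, e}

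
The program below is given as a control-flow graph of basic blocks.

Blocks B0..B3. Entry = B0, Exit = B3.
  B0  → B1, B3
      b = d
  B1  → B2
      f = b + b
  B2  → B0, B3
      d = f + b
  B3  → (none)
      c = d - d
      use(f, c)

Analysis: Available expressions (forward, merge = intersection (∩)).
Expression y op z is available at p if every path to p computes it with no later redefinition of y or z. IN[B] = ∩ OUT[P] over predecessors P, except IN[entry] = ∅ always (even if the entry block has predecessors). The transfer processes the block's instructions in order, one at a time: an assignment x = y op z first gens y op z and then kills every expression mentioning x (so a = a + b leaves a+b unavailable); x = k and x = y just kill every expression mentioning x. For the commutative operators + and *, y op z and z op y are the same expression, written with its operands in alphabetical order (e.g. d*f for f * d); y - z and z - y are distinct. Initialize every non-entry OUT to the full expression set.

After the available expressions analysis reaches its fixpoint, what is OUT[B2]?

Answer: {b+b, b+f}

Derivation:
Fixpoint table:
  B0: | IN={} | OUT={}
  B1: | IN={} | OUT={b+b}
  B2: | IN={b+b} | OUT={b+b, b+f}
  B3: | IN={} | OUT={d-d}

Merge at B2: IN[B2] = OUT[B1] = {b+b}
Applying B2's transfer function to that IN value gives OUT[B2] (row B2 above).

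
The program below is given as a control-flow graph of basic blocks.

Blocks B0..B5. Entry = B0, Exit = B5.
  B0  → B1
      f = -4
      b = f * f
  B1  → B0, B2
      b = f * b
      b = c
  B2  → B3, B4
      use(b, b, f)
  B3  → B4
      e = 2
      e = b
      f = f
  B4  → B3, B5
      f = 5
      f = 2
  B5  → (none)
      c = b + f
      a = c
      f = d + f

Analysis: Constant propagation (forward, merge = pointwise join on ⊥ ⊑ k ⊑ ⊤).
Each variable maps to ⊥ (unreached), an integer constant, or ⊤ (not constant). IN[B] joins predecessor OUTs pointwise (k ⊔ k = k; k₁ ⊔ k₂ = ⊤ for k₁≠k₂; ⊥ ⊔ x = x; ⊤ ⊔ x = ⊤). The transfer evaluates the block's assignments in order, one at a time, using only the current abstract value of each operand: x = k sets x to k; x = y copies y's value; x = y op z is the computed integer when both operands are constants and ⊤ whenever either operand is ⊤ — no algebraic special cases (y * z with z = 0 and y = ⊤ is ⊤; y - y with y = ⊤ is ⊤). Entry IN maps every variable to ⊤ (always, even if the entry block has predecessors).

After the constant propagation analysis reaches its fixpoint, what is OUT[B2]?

Converged values:
  B0:   IN=(all ⊤)   OUT={b:16, f:-4; rest ⊤}
  B1:   IN={b:16, f:-4; rest ⊤}   OUT={f:-4; rest ⊤}
  B2:   IN={f:-4; rest ⊤}   OUT={f:-4; rest ⊤}
  B3:   IN=(all ⊤)   OUT=(all ⊤)
  B4:   IN=(all ⊤)   OUT={f:2; rest ⊤}
  B5:   IN={f:2; rest ⊤}   OUT=(all ⊤)

Merge at B2: IN[B2] = OUT[B1] = {a: ⊤, b: ⊤, c: ⊤, d: ⊤, e: ⊤, f: -4}
Applying B2's transfer function to that IN value gives OUT[B2] (row B2 above).

Answer: {a: ⊤, b: ⊤, c: ⊤, d: ⊤, e: ⊤, f: -4}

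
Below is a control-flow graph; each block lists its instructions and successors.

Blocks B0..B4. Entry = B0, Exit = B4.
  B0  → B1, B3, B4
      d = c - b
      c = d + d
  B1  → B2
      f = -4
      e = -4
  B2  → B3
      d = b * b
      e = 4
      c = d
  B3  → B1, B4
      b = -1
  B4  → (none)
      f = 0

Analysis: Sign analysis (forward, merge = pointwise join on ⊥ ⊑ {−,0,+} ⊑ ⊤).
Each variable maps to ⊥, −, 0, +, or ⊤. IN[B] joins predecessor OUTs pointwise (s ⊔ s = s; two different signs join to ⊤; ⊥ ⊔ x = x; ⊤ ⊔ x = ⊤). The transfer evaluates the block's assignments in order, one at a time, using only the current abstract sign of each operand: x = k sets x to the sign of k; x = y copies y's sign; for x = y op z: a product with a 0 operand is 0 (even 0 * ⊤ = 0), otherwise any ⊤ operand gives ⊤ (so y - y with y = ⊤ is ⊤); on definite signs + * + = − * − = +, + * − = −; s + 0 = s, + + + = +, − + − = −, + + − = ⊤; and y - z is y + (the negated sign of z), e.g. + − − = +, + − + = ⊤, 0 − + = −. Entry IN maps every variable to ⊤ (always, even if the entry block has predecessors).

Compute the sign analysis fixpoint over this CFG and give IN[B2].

Per-block solution:
  B0:  IN=(all ⊤)  OUT=(all ⊤)
  B1:  IN=(all ⊤)  OUT={e:-, f:-; rest ⊤}
  B2:  IN={e:-, f:-; rest ⊤}  OUT={e:+, f:-; rest ⊤}
  B3:  IN=(all ⊤)  OUT={b:-; rest ⊤}
  B4:  IN=(all ⊤)  OUT={f:0; rest ⊤}

Merge at B2: IN[B2] = OUT[B1] = {a: ⊤, b: ⊤, c: ⊤, d: ⊤, e: -, f: -}

Answer: {a: ⊤, b: ⊤, c: ⊤, d: ⊤, e: -, f: -}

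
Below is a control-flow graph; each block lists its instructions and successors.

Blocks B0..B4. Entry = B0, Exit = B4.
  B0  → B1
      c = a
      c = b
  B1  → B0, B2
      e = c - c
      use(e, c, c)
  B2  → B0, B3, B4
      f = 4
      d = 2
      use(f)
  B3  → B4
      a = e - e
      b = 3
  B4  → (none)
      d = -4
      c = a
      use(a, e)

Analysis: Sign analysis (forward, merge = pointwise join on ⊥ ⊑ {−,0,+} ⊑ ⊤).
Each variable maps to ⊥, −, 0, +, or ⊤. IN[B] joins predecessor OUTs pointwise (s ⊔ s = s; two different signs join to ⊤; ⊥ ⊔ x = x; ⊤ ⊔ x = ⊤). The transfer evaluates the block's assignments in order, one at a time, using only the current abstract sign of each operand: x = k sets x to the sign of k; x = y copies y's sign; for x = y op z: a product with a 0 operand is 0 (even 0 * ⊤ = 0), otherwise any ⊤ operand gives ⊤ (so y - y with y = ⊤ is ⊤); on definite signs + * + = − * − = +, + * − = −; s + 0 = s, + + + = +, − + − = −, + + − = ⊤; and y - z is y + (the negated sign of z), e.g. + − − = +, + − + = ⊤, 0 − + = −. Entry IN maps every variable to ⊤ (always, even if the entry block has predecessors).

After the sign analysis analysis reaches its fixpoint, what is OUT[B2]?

Answer: {a: ⊤, b: ⊤, c: ⊤, d: +, e: ⊤, f: +}

Trace:
Fixpoint table:
  B0:   IN=(all ⊤)   OUT=(all ⊤)
  B1:   IN=(all ⊤)   OUT=(all ⊤)
  B2:   IN=(all ⊤)   OUT={d:+, f:+; rest ⊤}
  B3:   IN={d:+, f:+; rest ⊤}   OUT={b:+, d:+, f:+; rest ⊤}
  B4:   IN={d:+, f:+; rest ⊤}   OUT={d:-, f:+; rest ⊤}

Merge at B2: IN[B2] = OUT[B1] = {a: ⊤, b: ⊤, c: ⊤, d: ⊤, e: ⊤, f: ⊤}
Applying B2's transfer function to that IN value gives OUT[B2] (row B2 above).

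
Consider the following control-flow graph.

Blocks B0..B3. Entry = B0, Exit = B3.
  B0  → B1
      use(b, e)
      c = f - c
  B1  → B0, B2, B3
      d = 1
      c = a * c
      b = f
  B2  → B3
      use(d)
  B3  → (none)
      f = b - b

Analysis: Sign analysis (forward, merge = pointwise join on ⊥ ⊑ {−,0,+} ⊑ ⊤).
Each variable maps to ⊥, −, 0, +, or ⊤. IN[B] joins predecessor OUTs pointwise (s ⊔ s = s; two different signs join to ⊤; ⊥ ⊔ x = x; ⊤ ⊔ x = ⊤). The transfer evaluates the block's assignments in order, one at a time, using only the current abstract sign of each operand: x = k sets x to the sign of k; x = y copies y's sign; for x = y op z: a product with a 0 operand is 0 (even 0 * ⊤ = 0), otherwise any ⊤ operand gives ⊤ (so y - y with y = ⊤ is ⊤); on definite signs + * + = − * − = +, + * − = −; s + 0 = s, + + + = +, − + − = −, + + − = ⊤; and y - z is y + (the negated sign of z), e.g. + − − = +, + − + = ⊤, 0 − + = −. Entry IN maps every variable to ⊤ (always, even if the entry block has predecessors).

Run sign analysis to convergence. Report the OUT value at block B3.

Per-block solution:
  B0: | IN=(all ⊤) | OUT=(all ⊤)
  B1: | IN=(all ⊤) | OUT={d:+; rest ⊤}
  B2: | IN={d:+; rest ⊤} | OUT={d:+; rest ⊤}
  B3: | IN={d:+; rest ⊤} | OUT={d:+; rest ⊤}

Merge at B3: IN[B3] = OUT[B1] ⊔ OUT[B2] = {a: ⊤, b: ⊤, c: ⊤, d: +, e: ⊤, f: ⊤}
Applying B3's transfer function to that IN value gives OUT[B3] (row B3 above).

Answer: {a: ⊤, b: ⊤, c: ⊤, d: +, e: ⊤, f: ⊤}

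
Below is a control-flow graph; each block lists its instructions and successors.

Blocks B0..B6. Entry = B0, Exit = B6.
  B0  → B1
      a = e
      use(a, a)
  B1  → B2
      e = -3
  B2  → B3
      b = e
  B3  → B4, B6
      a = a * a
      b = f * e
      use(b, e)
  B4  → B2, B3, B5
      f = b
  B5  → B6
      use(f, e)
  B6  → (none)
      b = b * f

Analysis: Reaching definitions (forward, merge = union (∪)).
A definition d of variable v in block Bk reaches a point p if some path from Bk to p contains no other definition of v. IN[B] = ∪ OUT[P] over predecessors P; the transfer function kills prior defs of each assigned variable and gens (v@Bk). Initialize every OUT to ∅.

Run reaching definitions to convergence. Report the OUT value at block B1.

Converged values:
  B0:  IN={}  OUT={a@B0}
  B1:  IN={a@B0}  OUT={a@B0, e@B1}
  B2:  IN={a@B0, a@B3, b@B3, e@B1, f@B4}  OUT={a@B0, a@B3, b@B2, e@B1, f@B4}
  B3:  IN={a@B0, a@B3, b@B2, b@B3, e@B1, f@B4}  OUT={a@B3, b@B3, e@B1, f@B4}
  B4:  IN={a@B3, b@B3, e@B1, f@B4}  OUT={a@B3, b@B3, e@B1, f@B4}
  B5:  IN={a@B3, b@B3, e@B1, f@B4}  OUT={a@B3, b@B3, e@B1, f@B4}
  B6:  IN={a@B3, b@B3, e@B1, f@B4}  OUT={a@B3, b@B6, e@B1, f@B4}

Merge at B1: IN[B1] = OUT[B0] = {a@B0}
Applying B1's transfer function to that IN value gives OUT[B1] (row B1 above).

Answer: {a@B0, e@B1}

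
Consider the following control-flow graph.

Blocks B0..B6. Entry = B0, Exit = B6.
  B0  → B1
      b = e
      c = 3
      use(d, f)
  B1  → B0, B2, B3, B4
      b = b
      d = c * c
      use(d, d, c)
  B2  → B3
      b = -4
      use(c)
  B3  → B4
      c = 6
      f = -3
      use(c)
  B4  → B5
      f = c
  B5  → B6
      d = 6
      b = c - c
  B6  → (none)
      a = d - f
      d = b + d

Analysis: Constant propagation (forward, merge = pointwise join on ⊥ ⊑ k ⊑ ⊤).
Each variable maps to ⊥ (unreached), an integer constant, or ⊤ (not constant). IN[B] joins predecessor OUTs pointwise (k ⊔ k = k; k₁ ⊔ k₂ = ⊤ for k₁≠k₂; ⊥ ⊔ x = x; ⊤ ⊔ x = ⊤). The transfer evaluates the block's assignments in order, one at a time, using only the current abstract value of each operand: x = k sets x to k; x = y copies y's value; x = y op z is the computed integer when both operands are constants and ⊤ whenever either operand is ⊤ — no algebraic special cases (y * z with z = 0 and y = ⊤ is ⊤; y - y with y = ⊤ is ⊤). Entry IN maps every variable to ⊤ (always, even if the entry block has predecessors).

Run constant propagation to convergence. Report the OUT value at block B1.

Answer: {a: ⊤, b: ⊤, c: 3, d: 9, e: ⊤, f: ⊤}

Working:
Fixpoint table:
  B0:   IN=(all ⊤)   OUT={c:3; rest ⊤}
  B1:   IN={c:3; rest ⊤}   OUT={c:3, d:9; rest ⊤}
  B2:   IN={c:3, d:9; rest ⊤}   OUT={b:-4, c:3, d:9; rest ⊤}
  B3:   IN={c:3, d:9; rest ⊤}   OUT={c:6, d:9, f:-3; rest ⊤}
  B4:   IN={d:9; rest ⊤}   OUT={d:9; rest ⊤}
  B5:   IN={d:9; rest ⊤}   OUT={d:6; rest ⊤}
  B6:   IN={d:6; rest ⊤}   OUT=(all ⊤)

Merge at B1: IN[B1] = OUT[B0] = {a: ⊤, b: ⊤, c: 3, d: ⊤, e: ⊤, f: ⊤}
Applying B1's transfer function to that IN value gives OUT[B1] (row B1 above).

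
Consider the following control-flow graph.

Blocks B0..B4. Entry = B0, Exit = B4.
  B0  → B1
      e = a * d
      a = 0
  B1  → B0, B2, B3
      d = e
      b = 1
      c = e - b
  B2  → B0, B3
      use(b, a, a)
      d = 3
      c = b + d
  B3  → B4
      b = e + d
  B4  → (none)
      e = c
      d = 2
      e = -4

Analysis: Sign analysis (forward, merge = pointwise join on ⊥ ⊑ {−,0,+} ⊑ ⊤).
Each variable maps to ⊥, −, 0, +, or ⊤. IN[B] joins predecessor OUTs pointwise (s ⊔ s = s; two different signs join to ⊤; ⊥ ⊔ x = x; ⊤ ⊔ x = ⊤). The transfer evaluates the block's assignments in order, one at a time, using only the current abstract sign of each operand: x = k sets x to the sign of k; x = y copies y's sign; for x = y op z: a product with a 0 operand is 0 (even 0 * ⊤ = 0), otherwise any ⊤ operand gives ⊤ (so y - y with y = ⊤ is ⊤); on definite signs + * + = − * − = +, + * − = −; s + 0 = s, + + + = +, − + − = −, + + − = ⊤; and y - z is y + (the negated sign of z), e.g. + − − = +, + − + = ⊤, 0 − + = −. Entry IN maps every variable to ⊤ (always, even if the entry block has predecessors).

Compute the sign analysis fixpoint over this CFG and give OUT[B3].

Per-block solution:
  B0:  IN=(all ⊤)  OUT={a:0; rest ⊤}
  B1:  IN={a:0; rest ⊤}  OUT={a:0, b:+; rest ⊤}
  B2:  IN={a:0, b:+; rest ⊤}  OUT={a:0, b:+, c:+, d:+; rest ⊤}
  B3:  IN={a:0, b:+; rest ⊤}  OUT={a:0; rest ⊤}
  B4:  IN={a:0; rest ⊤}  OUT={a:0, d:+, e:-; rest ⊤}

Merge at B3: IN[B3] = OUT[B1] ⊔ OUT[B2] = {a: 0, b: +, c: ⊤, d: ⊤, e: ⊤, f: ⊤}
Applying B3's transfer function to that IN value gives OUT[B3] (row B3 above).

Answer: {a: 0, b: ⊤, c: ⊤, d: ⊤, e: ⊤, f: ⊤}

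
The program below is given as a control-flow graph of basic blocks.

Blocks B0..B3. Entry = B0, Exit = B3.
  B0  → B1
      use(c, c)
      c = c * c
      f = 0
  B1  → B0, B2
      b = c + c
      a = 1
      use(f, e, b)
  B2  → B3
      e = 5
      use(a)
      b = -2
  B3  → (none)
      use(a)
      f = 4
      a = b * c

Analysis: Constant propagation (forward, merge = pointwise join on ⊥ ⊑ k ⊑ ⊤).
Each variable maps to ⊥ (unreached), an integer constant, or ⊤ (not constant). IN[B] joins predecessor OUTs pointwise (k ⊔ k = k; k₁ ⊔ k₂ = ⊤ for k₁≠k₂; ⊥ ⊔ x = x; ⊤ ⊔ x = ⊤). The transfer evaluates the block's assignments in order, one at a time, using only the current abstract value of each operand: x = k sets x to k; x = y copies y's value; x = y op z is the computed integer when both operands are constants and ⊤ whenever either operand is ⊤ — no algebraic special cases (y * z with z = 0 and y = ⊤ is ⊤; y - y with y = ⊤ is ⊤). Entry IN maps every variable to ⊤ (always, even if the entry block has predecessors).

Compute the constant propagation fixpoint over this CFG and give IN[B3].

Converged values:
  B0:  IN=(all ⊤)  OUT={f:0; rest ⊤}
  B1:  IN={f:0; rest ⊤}  OUT={a:1, f:0; rest ⊤}
  B2:  IN={a:1, f:0; rest ⊤}  OUT={a:1, b:-2, e:5, f:0; rest ⊤}
  B3:  IN={a:1, b:-2, e:5, f:0; rest ⊤}  OUT={b:-2, e:5, f:4; rest ⊤}

Merge at B3: IN[B3] = OUT[B2] = {a: 1, b: -2, c: ⊤, d: ⊤, e: 5, f: 0}

Answer: {a: 1, b: -2, c: ⊤, d: ⊤, e: 5, f: 0}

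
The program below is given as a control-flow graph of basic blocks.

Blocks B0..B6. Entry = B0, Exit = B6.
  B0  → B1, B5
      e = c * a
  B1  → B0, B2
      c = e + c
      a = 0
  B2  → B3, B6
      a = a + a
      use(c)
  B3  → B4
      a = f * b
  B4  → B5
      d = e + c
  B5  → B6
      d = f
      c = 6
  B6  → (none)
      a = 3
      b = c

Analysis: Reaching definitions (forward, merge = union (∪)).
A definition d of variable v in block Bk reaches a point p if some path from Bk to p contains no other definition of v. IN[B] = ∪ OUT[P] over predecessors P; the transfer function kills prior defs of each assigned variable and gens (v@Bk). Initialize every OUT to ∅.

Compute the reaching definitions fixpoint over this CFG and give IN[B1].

Answer: {a@B1, c@B1, e@B0}

Trace:
Fixpoint table:
  B0:   IN={a@B1, c@B1, e@B0}   OUT={a@B1, c@B1, e@B0}
  B1:   IN={a@B1, c@B1, e@B0}   OUT={a@B1, c@B1, e@B0}
  B2:   IN={a@B1, c@B1, e@B0}   OUT={a@B2, c@B1, e@B0}
  B3:   IN={a@B2, c@B1, e@B0}   OUT={a@B3, c@B1, e@B0}
  B4:   IN={a@B3, c@B1, e@B0}   OUT={a@B3, c@B1, d@B4, e@B0}
  B5:   IN={a@B1, a@B3, c@B1, d@B4, e@B0}   OUT={a@B1, a@B3, c@B5, d@B5, e@B0}
  B6:   IN={a@B1, a@B2, a@B3, c@B1, c@B5, d@B5, e@B0}   OUT={a@B6, b@B6, c@B1, c@B5, d@B5, e@B0}

Merge at B1: IN[B1] = OUT[B0] = {a@B1, c@B1, e@B0}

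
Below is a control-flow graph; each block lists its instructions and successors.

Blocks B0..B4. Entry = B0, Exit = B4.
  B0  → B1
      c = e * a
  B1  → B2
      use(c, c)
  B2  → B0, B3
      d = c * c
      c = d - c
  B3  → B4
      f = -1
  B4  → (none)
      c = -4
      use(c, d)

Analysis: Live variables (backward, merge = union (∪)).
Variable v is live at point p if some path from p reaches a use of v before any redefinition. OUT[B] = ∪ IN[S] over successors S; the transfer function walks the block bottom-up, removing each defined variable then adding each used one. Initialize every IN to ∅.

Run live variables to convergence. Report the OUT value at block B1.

Fixpoint table:
  B0:   IN={a, e}   OUT={a, c, e}
  B1:   IN={a, c, e}   OUT={a, c, e}
  B2:   IN={a, c, e}   OUT={a, d, e}
  B3:   IN={d}   OUT={d}
  B4:   IN={d}   OUT={}

Merge at B1: OUT[B1] = IN[B2] = {a, c, e}

Answer: {a, c, e}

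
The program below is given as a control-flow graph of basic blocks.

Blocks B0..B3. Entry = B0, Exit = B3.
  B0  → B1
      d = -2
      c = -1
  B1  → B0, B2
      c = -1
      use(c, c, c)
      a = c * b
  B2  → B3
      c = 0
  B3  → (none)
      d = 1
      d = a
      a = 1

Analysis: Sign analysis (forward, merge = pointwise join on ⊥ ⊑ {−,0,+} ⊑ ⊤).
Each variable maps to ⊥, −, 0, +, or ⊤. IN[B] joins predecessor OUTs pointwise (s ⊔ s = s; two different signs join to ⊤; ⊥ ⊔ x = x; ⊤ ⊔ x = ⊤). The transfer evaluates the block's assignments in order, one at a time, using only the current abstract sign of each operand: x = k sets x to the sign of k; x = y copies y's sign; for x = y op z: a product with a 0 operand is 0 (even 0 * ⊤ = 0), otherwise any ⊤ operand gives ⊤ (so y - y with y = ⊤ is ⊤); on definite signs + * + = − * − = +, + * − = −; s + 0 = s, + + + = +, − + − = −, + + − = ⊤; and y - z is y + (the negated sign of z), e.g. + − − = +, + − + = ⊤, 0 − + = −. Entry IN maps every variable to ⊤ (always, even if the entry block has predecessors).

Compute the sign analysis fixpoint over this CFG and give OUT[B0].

Answer: {a: ⊤, b: ⊤, c: -, d: -, e: ⊤, f: ⊤}

Trace:
Per-block solution:
  B0:  IN=(all ⊤)  OUT={c:-, d:-; rest ⊤}
  B1:  IN={c:-, d:-; rest ⊤}  OUT={c:-, d:-; rest ⊤}
  B2:  IN={c:-, d:-; rest ⊤}  OUT={c:0, d:-; rest ⊤}
  B3:  IN={c:0, d:-; rest ⊤}  OUT={a:+, c:0; rest ⊤}

Merge at B0 (entry node, so the boundary value (all ⊤) is joined with the incoming edge(s)): IN[B0] = (all ⊤) ⊔ OUT[B1] = {a: ⊤, b: ⊤, c: ⊤, d: ⊤, e: ⊤, f: ⊤}
Applying B0's transfer function to that IN value gives OUT[B0] (row B0 above).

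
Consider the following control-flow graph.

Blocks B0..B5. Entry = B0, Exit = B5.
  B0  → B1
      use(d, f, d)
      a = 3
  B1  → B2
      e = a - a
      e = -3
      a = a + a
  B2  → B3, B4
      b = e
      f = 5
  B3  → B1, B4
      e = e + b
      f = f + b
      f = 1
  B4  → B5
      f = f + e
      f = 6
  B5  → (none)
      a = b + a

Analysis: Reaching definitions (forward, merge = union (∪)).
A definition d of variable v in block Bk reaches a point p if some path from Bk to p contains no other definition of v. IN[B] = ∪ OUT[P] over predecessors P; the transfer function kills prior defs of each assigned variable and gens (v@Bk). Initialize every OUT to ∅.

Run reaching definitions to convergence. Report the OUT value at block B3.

Answer: {a@B1, b@B2, e@B3, f@B3}

Working:
Converged values:
  B0:   IN={}   OUT={a@B0}
  B1:   IN={a@B0, a@B1, b@B2, e@B3, f@B3}   OUT={a@B1, b@B2, e@B1, f@B3}
  B2:   IN={a@B1, b@B2, e@B1, f@B3}   OUT={a@B1, b@B2, e@B1, f@B2}
  B3:   IN={a@B1, b@B2, e@B1, f@B2}   OUT={a@B1, b@B2, e@B3, f@B3}
  B4:   IN={a@B1, b@B2, e@B1, e@B3, f@B2, f@B3}   OUT={a@B1, b@B2, e@B1, e@B3, f@B4}
  B5:   IN={a@B1, b@B2, e@B1, e@B3, f@B4}   OUT={a@B5, b@B2, e@B1, e@B3, f@B4}

Merge at B3: IN[B3] = OUT[B2] = {a@B1, b@B2, e@B1, f@B2}
Applying B3's transfer function to that IN value gives OUT[B3] (row B3 above).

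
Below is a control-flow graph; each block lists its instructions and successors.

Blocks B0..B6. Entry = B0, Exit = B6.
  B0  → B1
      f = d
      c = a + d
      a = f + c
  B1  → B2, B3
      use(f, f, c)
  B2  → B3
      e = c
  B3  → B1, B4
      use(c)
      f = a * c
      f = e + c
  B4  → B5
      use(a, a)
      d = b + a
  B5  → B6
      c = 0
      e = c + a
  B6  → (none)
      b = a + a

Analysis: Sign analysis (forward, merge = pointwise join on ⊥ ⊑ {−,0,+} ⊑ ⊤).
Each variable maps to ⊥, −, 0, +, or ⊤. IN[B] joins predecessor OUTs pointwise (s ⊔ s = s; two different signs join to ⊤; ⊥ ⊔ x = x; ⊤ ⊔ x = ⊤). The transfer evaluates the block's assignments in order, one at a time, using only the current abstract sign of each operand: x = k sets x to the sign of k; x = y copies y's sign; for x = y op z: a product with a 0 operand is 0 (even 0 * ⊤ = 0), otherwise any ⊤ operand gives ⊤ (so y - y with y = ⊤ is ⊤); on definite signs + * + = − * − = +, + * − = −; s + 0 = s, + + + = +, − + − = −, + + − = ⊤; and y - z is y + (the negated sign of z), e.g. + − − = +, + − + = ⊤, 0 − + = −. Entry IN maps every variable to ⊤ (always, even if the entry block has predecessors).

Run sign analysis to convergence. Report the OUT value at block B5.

Answer: {a: ⊤, b: ⊤, c: 0, d: ⊤, e: ⊤, f: ⊤}

Working:
Fixpoint table:
  B0: | IN=(all ⊤) | OUT=(all ⊤)
  B1: | IN=(all ⊤) | OUT=(all ⊤)
  B2: | IN=(all ⊤) | OUT=(all ⊤)
  B3: | IN=(all ⊤) | OUT=(all ⊤)
  B4: | IN=(all ⊤) | OUT=(all ⊤)
  B5: | IN=(all ⊤) | OUT={c:0; rest ⊤}
  B6: | IN={c:0; rest ⊤} | OUT={c:0; rest ⊤}

Merge at B5: IN[B5] = OUT[B4] = {a: ⊤, b: ⊤, c: ⊤, d: ⊤, e: ⊤, f: ⊤}
Applying B5's transfer function to that IN value gives OUT[B5] (row B5 above).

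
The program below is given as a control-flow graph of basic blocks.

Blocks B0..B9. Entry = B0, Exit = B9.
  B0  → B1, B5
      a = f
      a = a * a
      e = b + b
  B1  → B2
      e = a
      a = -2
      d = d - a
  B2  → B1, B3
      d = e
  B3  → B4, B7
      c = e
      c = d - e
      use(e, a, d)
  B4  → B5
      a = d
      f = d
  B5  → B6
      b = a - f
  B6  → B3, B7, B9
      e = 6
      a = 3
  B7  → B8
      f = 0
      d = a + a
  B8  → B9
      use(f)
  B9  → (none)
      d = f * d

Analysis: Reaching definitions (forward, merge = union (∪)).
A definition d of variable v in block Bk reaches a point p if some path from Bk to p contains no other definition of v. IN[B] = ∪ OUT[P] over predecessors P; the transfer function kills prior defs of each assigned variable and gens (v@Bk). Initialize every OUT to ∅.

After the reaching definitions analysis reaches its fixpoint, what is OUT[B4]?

Answer: {a@B4, b@B5, c@B3, d@B2, e@B1, e@B6, f@B4}

Derivation:
Fixpoint table:
  B0:   IN={}   OUT={a@B0, e@B0}
  B1:   IN={a@B0, a@B1, d@B2, e@B0, e@B1}   OUT={a@B1, d@B1, e@B1}
  B2:   IN={a@B1, d@B1, e@B1}   OUT={a@B1, d@B2, e@B1}
  B3:   IN={a@B1, a@B6, b@B5, c@B3, d@B2, e@B1, e@B6, f@B4}   OUT={a@B1, a@B6, b@B5, c@B3, d@B2, e@B1, e@B6, f@B4}
  B4:   IN={a@B1, a@B6, b@B5, c@B3, d@B2, e@B1, e@B6, f@B4}   OUT={a@B4, b@B5, c@B3, d@B2, e@B1, e@B6, f@B4}
  B5:   IN={a@B0, a@B4, b@B5, c@B3, d@B2, e@B0, e@B1, e@B6, f@B4}   OUT={a@B0, a@B4, b@B5, c@B3, d@B2, e@B0, e@B1, e@B6, f@B4}
  B6:   IN={a@B0, a@B4, b@B5, c@B3, d@B2, e@B0, e@B1, e@B6, f@B4}   OUT={a@B6, b@B5, c@B3, d@B2, e@B6, f@B4}
  B7:   IN={a@B1, a@B6, b@B5, c@B3, d@B2, e@B1, e@B6, f@B4}   OUT={a@B1, a@B6, b@B5, c@B3, d@B7, e@B1, e@B6, f@B7}
  B8:   IN={a@B1, a@B6, b@B5, c@B3, d@B7, e@B1, e@B6, f@B7}   OUT={a@B1, a@B6, b@B5, c@B3, d@B7, e@B1, e@B6, f@B7}
  B9:   IN={a@B1, a@B6, b@B5, c@B3, d@B2, d@B7, e@B1, e@B6, f@B4, f@B7}   OUT={a@B1, a@B6, b@B5, c@B3, d@B9, e@B1, e@B6, f@B4, f@B7}

Merge at B4: IN[B4] = OUT[B3] = {a@B1, a@B6, b@B5, c@B3, d@B2, e@B1, e@B6, f@B4}
Applying B4's transfer function to that IN value gives OUT[B4] (row B4 above).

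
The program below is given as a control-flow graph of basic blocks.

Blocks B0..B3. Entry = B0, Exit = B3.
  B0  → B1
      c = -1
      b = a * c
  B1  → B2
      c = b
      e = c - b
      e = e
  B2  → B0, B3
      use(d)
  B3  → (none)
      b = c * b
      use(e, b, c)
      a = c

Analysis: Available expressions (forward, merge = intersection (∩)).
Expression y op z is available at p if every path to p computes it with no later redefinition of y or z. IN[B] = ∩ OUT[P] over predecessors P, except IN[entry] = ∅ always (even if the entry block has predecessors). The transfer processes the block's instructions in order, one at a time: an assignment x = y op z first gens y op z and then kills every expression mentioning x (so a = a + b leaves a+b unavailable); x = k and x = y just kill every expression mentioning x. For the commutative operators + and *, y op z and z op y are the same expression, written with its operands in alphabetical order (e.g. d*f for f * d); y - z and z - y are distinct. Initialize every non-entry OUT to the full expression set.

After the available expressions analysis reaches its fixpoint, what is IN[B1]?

Converged values:
  B0:  IN={}  OUT={a*c}
  B1:  IN={a*c}  OUT={c-b}
  B2:  IN={c-b}  OUT={c-b}
  B3:  IN={c-b}  OUT={}

Merge at B1: IN[B1] = OUT[B0] = {a*c}

Answer: {a*c}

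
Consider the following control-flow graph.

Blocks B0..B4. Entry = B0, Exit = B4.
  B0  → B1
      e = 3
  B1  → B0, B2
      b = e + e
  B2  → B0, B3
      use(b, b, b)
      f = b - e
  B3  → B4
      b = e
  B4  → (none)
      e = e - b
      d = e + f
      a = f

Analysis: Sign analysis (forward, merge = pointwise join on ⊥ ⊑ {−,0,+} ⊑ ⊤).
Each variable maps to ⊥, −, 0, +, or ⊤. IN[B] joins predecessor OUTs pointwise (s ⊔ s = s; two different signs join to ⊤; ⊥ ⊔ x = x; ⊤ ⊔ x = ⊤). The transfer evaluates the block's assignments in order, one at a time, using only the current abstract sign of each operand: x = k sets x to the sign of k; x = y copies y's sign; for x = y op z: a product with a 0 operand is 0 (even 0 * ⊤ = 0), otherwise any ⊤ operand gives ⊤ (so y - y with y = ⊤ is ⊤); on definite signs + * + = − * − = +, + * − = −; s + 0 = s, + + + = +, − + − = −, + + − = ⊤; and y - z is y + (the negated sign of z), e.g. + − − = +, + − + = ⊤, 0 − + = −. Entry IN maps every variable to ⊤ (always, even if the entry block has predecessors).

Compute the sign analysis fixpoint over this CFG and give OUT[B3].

Answer: {a: ⊤, b: +, c: ⊤, d: ⊤, e: +, f: ⊤}

Derivation:
Per-block solution:
  B0:   IN=(all ⊤)   OUT={e:+; rest ⊤}
  B1:   IN={e:+; rest ⊤}   OUT={b:+, e:+; rest ⊤}
  B2:   IN={b:+, e:+; rest ⊤}   OUT={b:+, e:+; rest ⊤}
  B3:   IN={b:+, e:+; rest ⊤}   OUT={b:+, e:+; rest ⊤}
  B4:   IN={b:+, e:+; rest ⊤}   OUT={b:+; rest ⊤}

Merge at B3: IN[B3] = OUT[B2] = {a: ⊤, b: +, c: ⊤, d: ⊤, e: +, f: ⊤}
Applying B3's transfer function to that IN value gives OUT[B3] (row B3 above).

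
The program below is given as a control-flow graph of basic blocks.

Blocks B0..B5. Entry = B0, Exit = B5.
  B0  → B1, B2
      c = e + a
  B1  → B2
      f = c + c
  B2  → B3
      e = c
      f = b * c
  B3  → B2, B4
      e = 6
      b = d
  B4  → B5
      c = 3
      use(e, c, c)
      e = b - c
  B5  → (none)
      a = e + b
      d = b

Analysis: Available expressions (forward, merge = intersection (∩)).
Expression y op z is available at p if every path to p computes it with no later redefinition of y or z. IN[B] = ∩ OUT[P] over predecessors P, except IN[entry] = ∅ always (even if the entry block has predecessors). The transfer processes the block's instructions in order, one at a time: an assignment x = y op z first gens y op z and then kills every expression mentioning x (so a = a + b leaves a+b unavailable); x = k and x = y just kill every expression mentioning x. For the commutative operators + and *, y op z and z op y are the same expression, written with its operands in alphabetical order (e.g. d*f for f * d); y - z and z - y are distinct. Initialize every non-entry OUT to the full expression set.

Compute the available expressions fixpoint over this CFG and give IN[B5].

Answer: {b-c}

Derivation:
Fixpoint table:
  B0:   IN={}   OUT={a+e}
  B1:   IN={a+e}   OUT={a+e, c+c}
  B2:   IN={}   OUT={b*c}
  B3:   IN={b*c}   OUT={}
  B4:   IN={}   OUT={b-c}
  B5:   IN={b-c}   OUT={b+e, b-c}

Merge at B5: IN[B5] = OUT[B4] = {b-c}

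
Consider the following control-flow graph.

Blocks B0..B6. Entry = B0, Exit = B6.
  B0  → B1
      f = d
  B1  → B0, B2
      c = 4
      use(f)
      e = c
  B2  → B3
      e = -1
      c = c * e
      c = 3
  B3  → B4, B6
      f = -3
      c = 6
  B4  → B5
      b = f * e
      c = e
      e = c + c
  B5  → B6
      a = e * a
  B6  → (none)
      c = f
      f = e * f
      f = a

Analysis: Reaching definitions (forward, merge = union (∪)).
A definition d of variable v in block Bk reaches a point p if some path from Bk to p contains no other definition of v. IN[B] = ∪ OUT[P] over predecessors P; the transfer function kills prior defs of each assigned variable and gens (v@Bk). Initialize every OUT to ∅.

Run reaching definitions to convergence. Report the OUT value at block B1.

Answer: {c@B1, e@B1, f@B0}

Derivation:
Fixpoint table:
  B0:   IN={c@B1, e@B1, f@B0}   OUT={c@B1, e@B1, f@B0}
  B1:   IN={c@B1, e@B1, f@B0}   OUT={c@B1, e@B1, f@B0}
  B2:   IN={c@B1, e@B1, f@B0}   OUT={c@B2, e@B2, f@B0}
  B3:   IN={c@B2, e@B2, f@B0}   OUT={c@B3, e@B2, f@B3}
  B4:   IN={c@B3, e@B2, f@B3}   OUT={b@B4, c@B4, e@B4, f@B3}
  B5:   IN={b@B4, c@B4, e@B4, f@B3}   OUT={a@B5, b@B4, c@B4, e@B4, f@B3}
  B6:   IN={a@B5, b@B4, c@B3, c@B4, e@B2, e@B4, f@B3}   OUT={a@B5, b@B4, c@B6, e@B2, e@B4, f@B6}

Merge at B1: IN[B1] = OUT[B0] = {c@B1, e@B1, f@B0}
Applying B1's transfer function to that IN value gives OUT[B1] (row B1 above).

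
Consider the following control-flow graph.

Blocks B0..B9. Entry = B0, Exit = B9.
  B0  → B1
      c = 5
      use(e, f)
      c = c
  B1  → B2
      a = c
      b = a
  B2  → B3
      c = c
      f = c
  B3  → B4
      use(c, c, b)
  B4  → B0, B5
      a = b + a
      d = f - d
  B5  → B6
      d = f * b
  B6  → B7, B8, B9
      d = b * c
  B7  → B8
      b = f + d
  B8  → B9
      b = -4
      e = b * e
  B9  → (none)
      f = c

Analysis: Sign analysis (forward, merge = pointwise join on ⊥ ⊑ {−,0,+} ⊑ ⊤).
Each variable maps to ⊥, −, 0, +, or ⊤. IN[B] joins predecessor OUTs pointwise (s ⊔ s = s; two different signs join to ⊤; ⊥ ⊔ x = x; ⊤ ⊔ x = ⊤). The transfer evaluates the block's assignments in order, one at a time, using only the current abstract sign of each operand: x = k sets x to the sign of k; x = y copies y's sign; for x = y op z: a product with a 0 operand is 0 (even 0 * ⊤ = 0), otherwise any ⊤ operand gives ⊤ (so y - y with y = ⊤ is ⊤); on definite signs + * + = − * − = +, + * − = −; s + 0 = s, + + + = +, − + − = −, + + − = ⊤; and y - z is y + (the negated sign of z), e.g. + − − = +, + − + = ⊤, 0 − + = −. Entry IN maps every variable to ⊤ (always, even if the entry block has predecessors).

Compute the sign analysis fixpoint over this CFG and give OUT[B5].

Per-block solution:
  B0:   IN=(all ⊤)   OUT={c:+; rest ⊤}
  B1:   IN={c:+; rest ⊤}   OUT={a:+, b:+, c:+; rest ⊤}
  B2:   IN={a:+, b:+, c:+; rest ⊤}   OUT={a:+, b:+, c:+, f:+; rest ⊤}
  B3:   IN={a:+, b:+, c:+, f:+; rest ⊤}   OUT={a:+, b:+, c:+, f:+; rest ⊤}
  B4:   IN={a:+, b:+, c:+, f:+; rest ⊤}   OUT={a:+, b:+, c:+, f:+; rest ⊤}
  B5:   IN={a:+, b:+, c:+, f:+; rest ⊤}   OUT={a:+, b:+, c:+, d:+, f:+; rest ⊤}
  B6:   IN={a:+, b:+, c:+, d:+, f:+; rest ⊤}   OUT={a:+, b:+, c:+, d:+, f:+; rest ⊤}
  B7:   IN={a:+, b:+, c:+, d:+, f:+; rest ⊤}   OUT={a:+, b:+, c:+, d:+, f:+; rest ⊤}
  B8:   IN={a:+, b:+, c:+, d:+, f:+; rest ⊤}   OUT={a:+, b:-, c:+, d:+, f:+; rest ⊤}
  B9:   IN={a:+, c:+, d:+, f:+; rest ⊤}   OUT={a:+, c:+, d:+, f:+; rest ⊤}

Merge at B5: IN[B5] = OUT[B4] = {a: +, b: +, c: +, d: ⊤, e: ⊤, f: +}
Applying B5's transfer function to that IN value gives OUT[B5] (row B5 above).

Answer: {a: +, b: +, c: +, d: +, e: ⊤, f: +}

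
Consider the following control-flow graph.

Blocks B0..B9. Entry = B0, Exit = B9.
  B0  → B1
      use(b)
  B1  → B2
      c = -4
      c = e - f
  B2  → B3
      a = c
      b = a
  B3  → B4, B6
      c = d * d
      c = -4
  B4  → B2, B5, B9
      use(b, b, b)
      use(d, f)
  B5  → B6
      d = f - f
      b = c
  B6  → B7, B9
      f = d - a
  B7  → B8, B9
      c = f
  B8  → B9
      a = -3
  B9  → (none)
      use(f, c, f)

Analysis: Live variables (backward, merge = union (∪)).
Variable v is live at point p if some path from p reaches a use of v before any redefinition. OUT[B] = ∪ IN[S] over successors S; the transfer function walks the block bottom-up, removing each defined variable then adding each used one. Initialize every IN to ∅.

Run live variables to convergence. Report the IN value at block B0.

Answer: {b, d, e, f}

Derivation:
Converged values:
  B0: | IN={b, d, e, f} | OUT={d, e, f}
  B1: | IN={d, e, f} | OUT={c, d, f}
  B2: | IN={c, d, f} | OUT={a, b, d, f}
  B3: | IN={a, b, d, f} | OUT={a, b, c, d, f}
  B4: | IN={a, b, c, d, f} | OUT={a, c, d, f}
  B5: | IN={a, c, f} | OUT={a, c, d}
  B6: | IN={a, c, d} | OUT={c, f}
  B7: | IN={f} | OUT={c, f}
  B8: | IN={c, f} | OUT={c, f}
  B9: | IN={c, f} | OUT={}

Merge at B0: OUT[B0] = IN[B1] = {d, e, f}
Applying B0's transfer function to that OUT value gives IN[B0] (row B0 above).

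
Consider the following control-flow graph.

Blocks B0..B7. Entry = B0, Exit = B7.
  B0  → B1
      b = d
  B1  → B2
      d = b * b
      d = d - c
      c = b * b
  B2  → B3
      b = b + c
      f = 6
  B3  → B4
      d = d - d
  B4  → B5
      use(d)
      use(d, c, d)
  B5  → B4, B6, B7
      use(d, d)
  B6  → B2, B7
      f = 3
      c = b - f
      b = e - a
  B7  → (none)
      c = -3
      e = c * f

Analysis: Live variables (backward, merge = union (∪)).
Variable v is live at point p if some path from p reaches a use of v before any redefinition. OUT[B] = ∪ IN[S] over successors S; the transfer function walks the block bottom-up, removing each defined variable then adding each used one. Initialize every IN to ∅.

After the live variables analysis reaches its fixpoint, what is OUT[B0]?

Answer: {a, b, c, e}

Derivation:
Per-block solution:
  B0:  IN={a, c, d, e}  OUT={a, b, c, e}
  B1:  IN={a, b, c, e}  OUT={a, b, c, d, e}
  B2:  IN={a, b, c, d, e}  OUT={a, b, c, d, e, f}
  B3:  IN={a, b, c, d, e, f}  OUT={a, b, c, d, e, f}
  B4:  IN={a, b, c, d, e, f}  OUT={a, b, c, d, e, f}
  B5:  IN={a, b, c, d, e, f}  OUT={a, b, c, d, e, f}
  B6:  IN={a, b, d, e}  OUT={a, b, c, d, e, f}
  B7:  IN={f}  OUT={}

Merge at B0: OUT[B0] = IN[B1] = {a, b, c, e}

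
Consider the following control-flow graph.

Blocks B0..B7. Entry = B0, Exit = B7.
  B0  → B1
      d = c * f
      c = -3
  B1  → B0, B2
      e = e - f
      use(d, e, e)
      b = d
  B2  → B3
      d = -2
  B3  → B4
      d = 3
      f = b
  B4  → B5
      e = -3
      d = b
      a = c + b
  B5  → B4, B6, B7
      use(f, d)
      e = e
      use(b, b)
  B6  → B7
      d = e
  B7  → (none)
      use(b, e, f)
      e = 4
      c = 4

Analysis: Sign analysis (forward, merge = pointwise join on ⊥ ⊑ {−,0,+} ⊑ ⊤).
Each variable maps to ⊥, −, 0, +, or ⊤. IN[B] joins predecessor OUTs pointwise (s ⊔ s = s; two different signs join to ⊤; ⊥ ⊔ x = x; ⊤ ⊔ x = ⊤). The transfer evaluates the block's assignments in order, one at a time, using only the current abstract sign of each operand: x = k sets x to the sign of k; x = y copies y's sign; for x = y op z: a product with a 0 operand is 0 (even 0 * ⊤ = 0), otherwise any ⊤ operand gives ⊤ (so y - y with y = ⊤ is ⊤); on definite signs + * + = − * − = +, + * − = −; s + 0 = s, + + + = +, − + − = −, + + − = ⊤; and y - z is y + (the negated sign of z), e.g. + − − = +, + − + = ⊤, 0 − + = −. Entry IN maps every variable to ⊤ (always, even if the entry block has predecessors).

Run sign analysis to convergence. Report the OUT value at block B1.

Answer: {a: ⊤, b: ⊤, c: -, d: ⊤, e: ⊤, f: ⊤}

Derivation:
Converged values:
  B0:   IN=(all ⊤)   OUT={c:-; rest ⊤}
  B1:   IN={c:-; rest ⊤}   OUT={c:-; rest ⊤}
  B2:   IN={c:-; rest ⊤}   OUT={c:-, d:-; rest ⊤}
  B3:   IN={c:-, d:-; rest ⊤}   OUT={c:-, d:+; rest ⊤}
  B4:   IN={c:-; rest ⊤}   OUT={c:-, e:-; rest ⊤}
  B5:   IN={c:-, e:-; rest ⊤}   OUT={c:-, e:-; rest ⊤}
  B6:   IN={c:-, e:-; rest ⊤}   OUT={c:-, d:-, e:-; rest ⊤}
  B7:   IN={c:-, e:-; rest ⊤}   OUT={c:+, e:+; rest ⊤}

Merge at B1: IN[B1] = OUT[B0] = {a: ⊤, b: ⊤, c: -, d: ⊤, e: ⊤, f: ⊤}
Applying B1's transfer function to that IN value gives OUT[B1] (row B1 above).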